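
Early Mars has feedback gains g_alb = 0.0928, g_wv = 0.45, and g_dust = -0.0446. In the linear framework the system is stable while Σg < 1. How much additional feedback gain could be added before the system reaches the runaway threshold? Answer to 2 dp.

0.50

Current total gain = 0.0928 + 0.45 − 0.0446 = 0.4982.
Margin to runaway = 1 − 0.4982 = 0.50.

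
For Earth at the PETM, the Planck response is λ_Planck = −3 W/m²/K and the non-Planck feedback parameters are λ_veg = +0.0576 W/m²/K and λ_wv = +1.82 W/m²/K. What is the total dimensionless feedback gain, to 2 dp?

Convert to gains: g_veg = 0.0576/3 = 0.0192; g_wv = 1.82/3 = 0.6067.
Total gain g = 0.6259.

0.63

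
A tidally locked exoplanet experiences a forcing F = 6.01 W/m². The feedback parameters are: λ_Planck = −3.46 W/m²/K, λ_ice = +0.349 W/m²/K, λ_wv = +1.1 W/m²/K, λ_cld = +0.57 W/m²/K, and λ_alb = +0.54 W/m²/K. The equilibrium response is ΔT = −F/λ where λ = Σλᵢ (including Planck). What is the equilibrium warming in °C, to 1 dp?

6.7 °C

Net feedback parameter λ = (−3.46) + (+0.349) + (+1.1) + (+0.57) + (+0.54) = -0.901 W/m²/K.
ΔT = −F/λ = −6.01/(-0.901) = 6.7 °C.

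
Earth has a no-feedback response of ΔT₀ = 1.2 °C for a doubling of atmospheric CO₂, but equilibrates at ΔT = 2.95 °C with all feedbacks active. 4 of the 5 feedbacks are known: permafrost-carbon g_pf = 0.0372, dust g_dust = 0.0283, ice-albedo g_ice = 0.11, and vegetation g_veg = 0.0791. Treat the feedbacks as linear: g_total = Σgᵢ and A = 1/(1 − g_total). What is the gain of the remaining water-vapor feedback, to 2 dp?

0.34

Amplification A = ΔT/ΔT₀ = 2.95/1.2 = 2.458.
Total gain g = 1 − 1/A = 1 − 1/2.458 = 0.5932.
Known gains sum to 0.0372 + 0.0283 + 0.11 + 0.0791 = 0.2546.
g_wv = 0.5932 − 0.2546 = 0.34.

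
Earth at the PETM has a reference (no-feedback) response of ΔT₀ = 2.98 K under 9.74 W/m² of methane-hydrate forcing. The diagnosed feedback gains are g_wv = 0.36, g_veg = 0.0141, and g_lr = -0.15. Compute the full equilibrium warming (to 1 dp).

Total gain g = 0.36 + 0.0141 − 0.15 = 0.2241.
Amplification A = 1/(1 − 0.2241) = 1.289.
ΔT = 2.98 × 1.289 = 3.8 K.

3.8 K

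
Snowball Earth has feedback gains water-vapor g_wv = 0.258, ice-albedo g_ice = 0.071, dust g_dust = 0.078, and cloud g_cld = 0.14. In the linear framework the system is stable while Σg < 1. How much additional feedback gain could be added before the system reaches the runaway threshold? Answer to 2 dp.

Current total gain = 0.258 + 0.071 + 0.078 + 0.14 = 0.547.
Margin to runaway = 1 − 0.547 = 0.45.

0.45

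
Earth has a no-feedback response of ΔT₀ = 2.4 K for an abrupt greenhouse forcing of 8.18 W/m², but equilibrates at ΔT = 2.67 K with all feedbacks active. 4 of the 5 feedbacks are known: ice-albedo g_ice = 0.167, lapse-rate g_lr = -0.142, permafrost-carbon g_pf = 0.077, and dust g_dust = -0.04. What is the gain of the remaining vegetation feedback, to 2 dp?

0.04

Amplification A = ΔT/ΔT₀ = 2.67/2.4 = 1.113.
Total gain g = 1 − 1/A = 1 − 1/1.113 = 0.1015.
Known gains sum to 0.167 − 0.142 + 0.077 − 0.04 = 0.062.
g_veg = 0.1015 − 0.062 = 0.04.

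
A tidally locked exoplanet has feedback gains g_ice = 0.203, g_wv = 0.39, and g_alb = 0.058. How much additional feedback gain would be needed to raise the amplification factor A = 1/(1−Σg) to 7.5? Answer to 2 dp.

0.22

Current total gain = 0.651.
Target gain for A = 7.5: g* = 1 − 1/7.5 = 0.8667.
Additional gain needed = 0.8667 − 0.651 = 0.22.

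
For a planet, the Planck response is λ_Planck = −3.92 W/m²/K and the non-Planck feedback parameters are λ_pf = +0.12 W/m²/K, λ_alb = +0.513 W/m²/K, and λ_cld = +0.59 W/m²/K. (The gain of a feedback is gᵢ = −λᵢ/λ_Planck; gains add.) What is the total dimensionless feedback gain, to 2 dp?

Convert to gains: g_pf = 0.12/3.92 = 0.03061; g_alb = 0.513/3.92 = 0.1309; g_cld = 0.59/3.92 = 0.1505.
Total gain g = 0.31201.

0.31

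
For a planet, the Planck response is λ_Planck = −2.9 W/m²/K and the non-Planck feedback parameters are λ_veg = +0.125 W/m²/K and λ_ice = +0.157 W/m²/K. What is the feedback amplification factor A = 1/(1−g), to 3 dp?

1.108

Convert to gains: g_veg = 0.125/2.9 = 0.0431; g_ice = 0.157/2.9 = 0.05414.
Total gain g = 0.09724.
A = 1/(1 − 0.09724) = 1.108.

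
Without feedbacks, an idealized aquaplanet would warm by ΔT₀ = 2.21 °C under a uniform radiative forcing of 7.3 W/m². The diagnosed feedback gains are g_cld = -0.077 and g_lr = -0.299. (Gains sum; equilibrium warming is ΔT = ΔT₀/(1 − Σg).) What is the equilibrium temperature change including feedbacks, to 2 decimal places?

1.61 °C

Total gain g = -0.077 − 0.299 = -0.376.
Amplification A = 1/(1 + 0.376) = 0.7267.
ΔT = 2.21 × 0.7267 = 1.61 °C.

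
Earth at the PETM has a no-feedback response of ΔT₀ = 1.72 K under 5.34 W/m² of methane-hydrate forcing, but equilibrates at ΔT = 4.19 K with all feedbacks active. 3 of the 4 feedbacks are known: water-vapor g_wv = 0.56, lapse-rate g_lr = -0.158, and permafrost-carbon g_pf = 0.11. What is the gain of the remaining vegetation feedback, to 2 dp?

Amplification A = ΔT/ΔT₀ = 4.19/1.72 = 2.436.
Total gain g = 1 − 1/A = 1 − 1/2.436 = 0.5895.
Known gains sum to 0.56 − 0.158 + 0.11 = 0.512.
g_veg = 0.5895 − 0.512 = 0.08.

0.08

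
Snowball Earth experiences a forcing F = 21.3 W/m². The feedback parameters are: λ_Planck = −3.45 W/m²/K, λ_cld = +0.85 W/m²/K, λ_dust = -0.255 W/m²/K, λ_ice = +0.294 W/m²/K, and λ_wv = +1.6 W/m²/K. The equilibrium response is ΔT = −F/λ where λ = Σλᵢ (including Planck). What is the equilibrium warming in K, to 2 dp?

22.16 K

Net feedback parameter λ = (−3.45) + (+0.85) + (-0.255) + (+0.294) + (+1.6) = -0.961 W/m²/K.
ΔT = −F/λ = −21.3/(-0.961) = 22.16 K.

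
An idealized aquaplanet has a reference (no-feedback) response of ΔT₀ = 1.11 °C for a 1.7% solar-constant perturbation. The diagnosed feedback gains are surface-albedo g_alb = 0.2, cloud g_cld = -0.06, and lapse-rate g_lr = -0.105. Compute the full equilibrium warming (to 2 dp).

1.15 °C

Total gain g = 0.2 − 0.06 − 0.105 = 0.035.
Amplification A = 1/(1 − 0.035) = 1.036.
ΔT = 1.11 × 1.036 = 1.15 °C.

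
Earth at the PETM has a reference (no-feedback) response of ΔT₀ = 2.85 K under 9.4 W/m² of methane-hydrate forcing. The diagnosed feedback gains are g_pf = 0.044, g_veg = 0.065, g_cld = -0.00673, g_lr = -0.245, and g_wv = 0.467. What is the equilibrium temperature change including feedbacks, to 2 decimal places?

4.22 K

Total gain g = 0.044 + 0.065 − 0.00673 − 0.245 + 0.467 = 0.32427.
Amplification A = 1/(1 − 0.32427) = 1.48.
ΔT = 2.85 × 1.48 = 4.22 K.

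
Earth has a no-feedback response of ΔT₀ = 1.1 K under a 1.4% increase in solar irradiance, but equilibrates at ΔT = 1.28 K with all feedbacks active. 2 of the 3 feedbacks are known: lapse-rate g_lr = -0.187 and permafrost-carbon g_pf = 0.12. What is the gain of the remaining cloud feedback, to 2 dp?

0.21

Amplification A = ΔT/ΔT₀ = 1.28/1.1 = 1.164.
Total gain g = 1 − 1/A = 1 − 1/1.164 = 0.1409.
Known gains sum to -0.187 + 0.12 = -0.067.
g_cld = 0.1409 + 0.067 = 0.21.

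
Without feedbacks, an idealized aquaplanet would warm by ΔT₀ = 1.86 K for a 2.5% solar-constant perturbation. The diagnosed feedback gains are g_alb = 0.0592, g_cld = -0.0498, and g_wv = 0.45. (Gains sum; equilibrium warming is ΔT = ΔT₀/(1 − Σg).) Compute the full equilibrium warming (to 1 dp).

3.4 K

Total gain g = 0.0592 − 0.0498 + 0.45 = 0.4594.
Amplification A = 1/(1 − 0.4594) = 1.85.
ΔT = 1.86 × 1.85 = 3.4 K.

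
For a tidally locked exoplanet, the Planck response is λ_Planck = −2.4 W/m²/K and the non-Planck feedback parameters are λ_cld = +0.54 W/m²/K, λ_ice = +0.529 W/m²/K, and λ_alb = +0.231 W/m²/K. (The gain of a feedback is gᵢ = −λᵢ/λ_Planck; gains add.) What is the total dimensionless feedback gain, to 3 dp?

Convert to gains: g_cld = 0.54/2.4 = 0.225; g_ice = 0.529/2.4 = 0.2204; g_alb = 0.231/2.4 = 0.09625.
Total gain g = 0.54165.

0.542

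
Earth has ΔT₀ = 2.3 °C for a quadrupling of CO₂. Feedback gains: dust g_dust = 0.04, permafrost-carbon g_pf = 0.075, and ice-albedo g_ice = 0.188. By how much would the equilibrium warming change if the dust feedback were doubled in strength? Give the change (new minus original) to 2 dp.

Original: g = 0.303, ΔT = 2.3/(1−0.303) = 3.2999 °C.
With doubled dust: g' = 0.343, ΔT' = 2.3/(1−0.343) = 3.5008 °C.
Change = 3.5008 − 3.2999 = 0.20 °C.

0.20 °C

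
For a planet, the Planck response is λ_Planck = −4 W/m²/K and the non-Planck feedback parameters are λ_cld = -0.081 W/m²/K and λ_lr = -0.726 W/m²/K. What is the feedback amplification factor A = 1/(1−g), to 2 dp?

Convert to gains: g_cld = -0.081/4 = -0.02025; g_lr = -0.726/4 = -0.1815.
Total gain g = -0.20175.
A = 1/(1 + 0.20175) = 0.83.

0.83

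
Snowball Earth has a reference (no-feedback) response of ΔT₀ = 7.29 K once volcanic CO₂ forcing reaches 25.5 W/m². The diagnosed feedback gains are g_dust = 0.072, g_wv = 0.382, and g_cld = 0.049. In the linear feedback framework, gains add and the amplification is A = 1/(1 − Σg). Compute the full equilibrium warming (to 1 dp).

14.7 K

Total gain g = 0.072 + 0.382 + 0.049 = 0.503.
Amplification A = 1/(1 − 0.503) = 2.012.
ΔT = 7.29 × 2.012 = 14.7 K.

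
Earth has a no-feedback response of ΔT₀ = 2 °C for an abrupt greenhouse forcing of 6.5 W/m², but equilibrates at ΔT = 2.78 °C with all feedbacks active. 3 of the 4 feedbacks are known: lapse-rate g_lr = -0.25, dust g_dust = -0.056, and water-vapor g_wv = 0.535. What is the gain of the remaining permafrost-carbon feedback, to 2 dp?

0.05

Amplification A = ΔT/ΔT₀ = 2.78/2 = 1.39.
Total gain g = 1 − 1/A = 1 − 1/1.39 = 0.2806.
Known gains sum to -0.25 − 0.056 + 0.535 = 0.229.
g_pf = 0.2806 − 0.229 = 0.05.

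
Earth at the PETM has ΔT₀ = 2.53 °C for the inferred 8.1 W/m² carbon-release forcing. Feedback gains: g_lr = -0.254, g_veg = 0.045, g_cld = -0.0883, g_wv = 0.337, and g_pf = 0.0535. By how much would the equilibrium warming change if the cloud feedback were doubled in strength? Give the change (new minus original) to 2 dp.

-0.25 °C

Original: g = 0.0932, ΔT = 2.53/(1−0.0932) = 2.7900 °C.
With doubled cloud: g' = 0.0049, ΔT' = 2.53/(1−0.0049) = 2.5425 °C.
Change = 2.5425 − 2.7900 = -0.25 °C.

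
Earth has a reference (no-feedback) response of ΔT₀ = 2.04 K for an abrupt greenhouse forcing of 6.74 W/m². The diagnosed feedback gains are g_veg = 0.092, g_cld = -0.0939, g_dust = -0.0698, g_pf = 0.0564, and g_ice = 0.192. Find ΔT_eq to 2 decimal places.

2.48 K

Total gain g = 0.092 − 0.0939 − 0.0698 + 0.0564 + 0.192 = 0.1767.
Amplification A = 1/(1 − 0.1767) = 1.215.
ΔT = 2.04 × 1.215 = 2.48 K.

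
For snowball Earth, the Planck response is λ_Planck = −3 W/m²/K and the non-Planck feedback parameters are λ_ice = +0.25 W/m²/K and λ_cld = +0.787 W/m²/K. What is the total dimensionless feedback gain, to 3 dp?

0.346

Convert to gains: g_ice = 0.25/3 = 0.08333; g_cld = 0.787/3 = 0.2623.
Total gain g = 0.34563.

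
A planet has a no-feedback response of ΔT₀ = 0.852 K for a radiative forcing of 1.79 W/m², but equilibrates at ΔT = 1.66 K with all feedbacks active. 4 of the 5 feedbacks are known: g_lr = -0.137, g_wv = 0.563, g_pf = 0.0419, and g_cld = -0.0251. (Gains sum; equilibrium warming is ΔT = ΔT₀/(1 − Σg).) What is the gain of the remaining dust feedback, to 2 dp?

Amplification A = ΔT/ΔT₀ = 1.66/0.852 = 1.948.
Total gain g = 1 − 1/A = 1 − 1/1.948 = 0.4867.
Known gains sum to -0.137 + 0.563 + 0.0419 − 0.0251 = 0.4428.
g_dust = 0.4867 − 0.4428 = 0.04.

0.04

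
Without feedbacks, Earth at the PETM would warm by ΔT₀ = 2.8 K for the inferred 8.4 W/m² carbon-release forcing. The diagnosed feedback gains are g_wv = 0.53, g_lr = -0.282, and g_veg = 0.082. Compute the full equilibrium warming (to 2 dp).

Total gain g = 0.53 − 0.282 + 0.082 = 0.33.
Amplification A = 1/(1 − 0.33) = 1.493.
ΔT = 2.8 × 1.493 = 4.18 K.

4.18 K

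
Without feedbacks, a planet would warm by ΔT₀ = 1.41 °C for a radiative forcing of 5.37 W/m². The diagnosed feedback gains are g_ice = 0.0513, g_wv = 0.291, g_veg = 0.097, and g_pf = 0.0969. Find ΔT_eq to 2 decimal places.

3.04 °C

Total gain g = 0.0513 + 0.291 + 0.097 + 0.0969 = 0.5362.
Amplification A = 1/(1 − 0.5362) = 2.156.
ΔT = 1.41 × 2.156 = 3.04 °C.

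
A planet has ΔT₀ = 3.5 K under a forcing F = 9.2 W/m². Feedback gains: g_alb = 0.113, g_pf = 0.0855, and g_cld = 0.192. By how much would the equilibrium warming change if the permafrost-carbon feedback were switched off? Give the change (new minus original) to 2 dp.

Original: g = 0.3905, ΔT = 3.5/(1−0.3905) = 5.7424 K.
Without permafrost-carbon: g' = 0.305, ΔT' = 3.5/(1−0.305) = 5.0360 K.
Change = 5.0360 − 5.7424 = -0.71 K.

-0.71 K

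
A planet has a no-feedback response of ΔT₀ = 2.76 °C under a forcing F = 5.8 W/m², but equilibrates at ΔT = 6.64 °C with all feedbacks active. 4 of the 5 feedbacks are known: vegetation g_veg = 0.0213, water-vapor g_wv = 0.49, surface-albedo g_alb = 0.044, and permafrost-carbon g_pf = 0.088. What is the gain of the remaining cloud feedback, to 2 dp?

-0.06

Amplification A = ΔT/ΔT₀ = 6.64/2.76 = 2.406.
Total gain g = 1 − 1/A = 1 − 1/2.406 = 0.5844.
Known gains sum to 0.0213 + 0.49 + 0.044 + 0.088 = 0.6433.
g_cld = 0.5844 − 0.6433 = -0.06.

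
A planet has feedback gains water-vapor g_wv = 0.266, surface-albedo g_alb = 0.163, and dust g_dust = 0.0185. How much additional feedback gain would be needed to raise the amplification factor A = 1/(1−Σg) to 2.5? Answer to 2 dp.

Current total gain = 0.4475.
Target gain for A = 2.5: g* = 1 − 1/2.5 = 0.6.
Additional gain needed = 0.6 − 0.4475 = 0.15.

0.15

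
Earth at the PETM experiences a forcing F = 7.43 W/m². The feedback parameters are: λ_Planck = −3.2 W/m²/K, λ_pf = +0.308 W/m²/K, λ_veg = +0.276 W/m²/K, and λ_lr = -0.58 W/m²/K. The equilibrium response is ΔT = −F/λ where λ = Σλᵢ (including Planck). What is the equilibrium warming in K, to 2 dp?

Net feedback parameter λ = (−3.2) + (+0.308) + (+0.276) + (-0.58) = -3.196 W/m²/K.
ΔT = −F/λ = −7.43/(-3.196) = 2.32 K.

2.32 K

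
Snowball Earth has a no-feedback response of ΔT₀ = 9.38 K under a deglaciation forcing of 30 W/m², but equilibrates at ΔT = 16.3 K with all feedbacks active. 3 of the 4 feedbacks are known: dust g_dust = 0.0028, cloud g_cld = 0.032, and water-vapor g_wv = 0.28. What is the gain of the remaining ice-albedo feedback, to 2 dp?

Amplification A = ΔT/ΔT₀ = 16.3/9.38 = 1.738.
Total gain g = 1 − 1/A = 1 − 1/1.738 = 0.4246.
Known gains sum to 0.0028 + 0.032 + 0.28 = 0.3148.
g_ice = 0.4246 − 0.3148 = 0.11.

0.11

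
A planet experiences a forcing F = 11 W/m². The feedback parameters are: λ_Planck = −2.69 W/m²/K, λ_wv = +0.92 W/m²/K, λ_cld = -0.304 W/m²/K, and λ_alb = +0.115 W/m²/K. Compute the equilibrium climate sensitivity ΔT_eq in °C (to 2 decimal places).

5.62 °C

Net feedback parameter λ = (−2.69) + (+0.92) + (-0.304) + (+0.115) = -1.959 W/m²/K.
ΔT = −F/λ = −11/(-1.959) = 5.62 °C.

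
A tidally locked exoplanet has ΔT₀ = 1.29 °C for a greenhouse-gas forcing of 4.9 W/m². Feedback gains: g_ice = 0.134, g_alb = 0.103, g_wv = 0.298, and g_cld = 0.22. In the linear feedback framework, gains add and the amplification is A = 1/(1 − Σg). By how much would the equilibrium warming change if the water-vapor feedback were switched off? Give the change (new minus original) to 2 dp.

-2.89 °C

Original: g = 0.755, ΔT = 1.29/(1−0.755) = 5.2653 °C.
Without water-vapor: g' = 0.457, ΔT' = 1.29/(1−0.457) = 2.3757 °C.
Change = 2.3757 − 5.2653 = -2.89 °C.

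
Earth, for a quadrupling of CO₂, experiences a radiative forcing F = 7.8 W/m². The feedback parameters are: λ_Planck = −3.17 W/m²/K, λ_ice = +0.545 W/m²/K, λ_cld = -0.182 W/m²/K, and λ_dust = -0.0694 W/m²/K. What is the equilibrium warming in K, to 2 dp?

2.71 K

Net feedback parameter λ = (−3.17) + (+0.545) + (-0.182) + (-0.0694) = -2.8764 W/m²/K.
ΔT = −F/λ = −7.8/(-2.8764) = 2.71 K.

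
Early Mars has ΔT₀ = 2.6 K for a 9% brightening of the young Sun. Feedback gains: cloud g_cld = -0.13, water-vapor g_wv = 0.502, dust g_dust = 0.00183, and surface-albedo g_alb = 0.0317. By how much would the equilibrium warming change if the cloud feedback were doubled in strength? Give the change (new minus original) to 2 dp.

-0.78 K

Original: g = 0.40553, ΔT = 2.6/(1−0.40553) = 4.3736 K.
With doubled cloud: g' = 0.27553, ΔT' = 2.6/(1−0.27553) = 3.5888 K.
Change = 3.5888 − 4.3736 = -0.78 K.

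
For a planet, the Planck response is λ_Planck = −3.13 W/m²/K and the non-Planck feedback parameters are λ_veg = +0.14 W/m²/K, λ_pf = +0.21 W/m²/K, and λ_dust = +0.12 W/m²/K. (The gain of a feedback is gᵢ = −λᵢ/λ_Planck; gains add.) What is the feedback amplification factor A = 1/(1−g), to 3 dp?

Convert to gains: g_veg = 0.14/3.13 = 0.04473; g_pf = 0.21/3.13 = 0.06709; g_dust = 0.12/3.13 = 0.03834.
Total gain g = 0.15016.
A = 1/(1 − 0.15016) = 1.177.

1.177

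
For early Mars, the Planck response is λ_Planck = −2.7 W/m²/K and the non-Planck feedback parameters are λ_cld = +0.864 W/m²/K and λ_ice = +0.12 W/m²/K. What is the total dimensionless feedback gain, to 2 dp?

Convert to gains: g_cld = 0.864/2.7 = 0.32; g_ice = 0.12/2.7 = 0.04444.
Total gain g = 0.36444.

0.36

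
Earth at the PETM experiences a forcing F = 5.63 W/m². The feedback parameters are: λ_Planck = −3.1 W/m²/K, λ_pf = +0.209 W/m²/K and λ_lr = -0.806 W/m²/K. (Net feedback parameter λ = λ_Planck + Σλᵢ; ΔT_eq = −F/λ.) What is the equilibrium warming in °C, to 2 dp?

Net feedback parameter λ = (−3.1) + (+0.209) + (-0.806) = -3.697 W/m²/K.
ΔT = −F/λ = −5.63/(-3.697) = 1.52 °C.

1.52 °C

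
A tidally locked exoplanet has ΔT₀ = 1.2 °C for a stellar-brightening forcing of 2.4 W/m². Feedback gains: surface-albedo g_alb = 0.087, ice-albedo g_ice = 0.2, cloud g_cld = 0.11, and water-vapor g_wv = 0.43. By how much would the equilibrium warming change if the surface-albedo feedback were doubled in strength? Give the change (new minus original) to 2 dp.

Original: g = 0.827, ΔT = 1.2/(1−0.827) = 6.9364 °C.
With doubled surface-albedo: g' = 0.914, ΔT' = 1.2/(1−0.914) = 13.9535 °C.
Change = 13.9535 − 6.9364 = 7.02 °C.

7.02 °C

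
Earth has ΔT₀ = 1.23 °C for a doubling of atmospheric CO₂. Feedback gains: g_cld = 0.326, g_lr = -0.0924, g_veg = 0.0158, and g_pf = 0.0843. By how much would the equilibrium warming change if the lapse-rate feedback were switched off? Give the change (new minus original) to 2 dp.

0.30 °C

Original: g = 0.3337, ΔT = 1.23/(1−0.3337) = 1.8460 °C.
Without lapse-rate: g' = 0.4261, ΔT' = 1.23/(1−0.4261) = 2.1432 °C.
Change = 2.1432 − 1.8460 = 0.30 °C.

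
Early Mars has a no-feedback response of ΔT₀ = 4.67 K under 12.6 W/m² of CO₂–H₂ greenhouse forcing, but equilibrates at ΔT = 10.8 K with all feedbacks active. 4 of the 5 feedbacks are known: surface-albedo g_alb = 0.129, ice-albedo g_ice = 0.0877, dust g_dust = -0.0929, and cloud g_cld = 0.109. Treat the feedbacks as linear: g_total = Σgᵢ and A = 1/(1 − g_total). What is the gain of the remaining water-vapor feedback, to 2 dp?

Amplification A = ΔT/ΔT₀ = 10.8/4.67 = 2.313.
Total gain g = 1 − 1/A = 1 − 1/2.313 = 0.5677.
Known gains sum to 0.129 + 0.0877 − 0.0929 + 0.109 = 0.2328.
g_wv = 0.5677 − 0.2328 = 0.33.

0.33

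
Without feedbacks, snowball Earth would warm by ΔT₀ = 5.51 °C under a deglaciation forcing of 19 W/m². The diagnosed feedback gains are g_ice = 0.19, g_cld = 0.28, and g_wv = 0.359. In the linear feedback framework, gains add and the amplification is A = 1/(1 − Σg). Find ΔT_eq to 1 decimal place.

32.2 °C

Total gain g = 0.19 + 0.28 + 0.359 = 0.829.
Amplification A = 1/(1 − 0.829) = 5.848.
ΔT = 5.51 × 5.848 = 32.2 °C.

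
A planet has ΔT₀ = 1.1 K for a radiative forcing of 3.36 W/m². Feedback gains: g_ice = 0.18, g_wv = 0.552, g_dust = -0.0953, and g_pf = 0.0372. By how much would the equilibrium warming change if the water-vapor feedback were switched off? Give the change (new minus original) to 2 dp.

Original: g = 0.6739, ΔT = 1.1/(1−0.6739) = 3.3732 K.
Without water-vapor: g' = 0.1219, ΔT' = 1.1/(1−0.1219) = 1.2527 K.
Change = 1.2527 − 3.3732 = -2.12 K.

-2.12 K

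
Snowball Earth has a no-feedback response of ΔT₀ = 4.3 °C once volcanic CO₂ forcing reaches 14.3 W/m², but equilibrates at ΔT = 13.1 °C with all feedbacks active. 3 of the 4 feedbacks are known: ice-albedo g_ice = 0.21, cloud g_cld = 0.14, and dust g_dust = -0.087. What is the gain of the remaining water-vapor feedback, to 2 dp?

Amplification A = ΔT/ΔT₀ = 13.1/4.3 = 3.047.
Total gain g = 1 − 1/A = 1 − 1/3.047 = 0.6718.
Known gains sum to 0.21 + 0.14 − 0.087 = 0.263.
g_wv = 0.6718 − 0.263 = 0.41.

0.41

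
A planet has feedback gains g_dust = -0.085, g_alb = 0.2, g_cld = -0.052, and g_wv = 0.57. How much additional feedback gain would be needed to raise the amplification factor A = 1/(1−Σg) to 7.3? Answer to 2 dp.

0.23

Current total gain = 0.633.
Target gain for A = 7.3: g* = 1 − 1/7.3 = 0.863.
Additional gain needed = 0.863 − 0.633 = 0.23.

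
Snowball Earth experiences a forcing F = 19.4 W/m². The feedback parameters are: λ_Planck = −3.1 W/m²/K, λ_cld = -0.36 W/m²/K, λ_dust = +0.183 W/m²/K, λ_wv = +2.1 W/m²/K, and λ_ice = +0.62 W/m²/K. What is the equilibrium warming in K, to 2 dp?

Net feedback parameter λ = (−3.1) + (-0.36) + (+0.183) + (+2.1) + (+0.62) = -0.557 W/m²/K.
ΔT = −F/λ = −19.4/(-0.557) = 34.83 K.

34.83 K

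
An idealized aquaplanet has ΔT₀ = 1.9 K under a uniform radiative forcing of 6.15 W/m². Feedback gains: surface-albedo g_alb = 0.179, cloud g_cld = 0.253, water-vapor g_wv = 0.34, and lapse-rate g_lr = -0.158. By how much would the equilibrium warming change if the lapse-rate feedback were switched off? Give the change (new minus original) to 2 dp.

Original: g = 0.614, ΔT = 1.9/(1−0.614) = 4.9223 K.
Without lapse-rate: g' = 0.772, ΔT' = 1.9/(1−0.772) = 8.3333 K.
Change = 8.3333 − 4.9223 = 3.41 K.

3.41 K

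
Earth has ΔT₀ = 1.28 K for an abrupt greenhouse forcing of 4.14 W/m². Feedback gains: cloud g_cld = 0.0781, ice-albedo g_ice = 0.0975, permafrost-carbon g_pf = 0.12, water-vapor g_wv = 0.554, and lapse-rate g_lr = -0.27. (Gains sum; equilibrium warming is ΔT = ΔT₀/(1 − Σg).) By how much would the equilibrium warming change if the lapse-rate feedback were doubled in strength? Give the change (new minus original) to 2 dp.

-1.19 K

Original: g = 0.5796, ΔT = 1.28/(1−0.5796) = 3.0447 K.
With doubled lapse-rate: g' = 0.3096, ΔT' = 1.28/(1−0.3096) = 1.8540 K.
Change = 1.8540 − 3.0447 = -1.19 K.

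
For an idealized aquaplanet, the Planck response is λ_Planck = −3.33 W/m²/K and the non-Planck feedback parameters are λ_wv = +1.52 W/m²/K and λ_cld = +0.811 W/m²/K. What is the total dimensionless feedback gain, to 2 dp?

Convert to gains: g_wv = 1.52/3.33 = 0.4565; g_cld = 0.811/3.33 = 0.2435.
Total gain g = 0.7.

0.70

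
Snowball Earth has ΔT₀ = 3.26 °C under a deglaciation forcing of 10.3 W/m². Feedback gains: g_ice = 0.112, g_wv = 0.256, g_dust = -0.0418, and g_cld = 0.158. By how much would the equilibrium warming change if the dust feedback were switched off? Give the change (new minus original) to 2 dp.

0.56 °C

Original: g = 0.4842, ΔT = 3.26/(1−0.4842) = 6.3203 °C.
Without dust: g' = 0.526, ΔT' = 3.26/(1−0.526) = 6.8776 °C.
Change = 6.8776 − 6.3203 = 0.56 °C.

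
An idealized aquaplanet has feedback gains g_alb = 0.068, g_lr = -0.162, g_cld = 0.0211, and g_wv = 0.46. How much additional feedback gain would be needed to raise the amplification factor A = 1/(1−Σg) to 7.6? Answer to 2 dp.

0.48

Current total gain = 0.3871.
Target gain for A = 7.6: g* = 1 − 1/7.6 = 0.8684.
Additional gain needed = 0.8684 − 0.3871 = 0.48.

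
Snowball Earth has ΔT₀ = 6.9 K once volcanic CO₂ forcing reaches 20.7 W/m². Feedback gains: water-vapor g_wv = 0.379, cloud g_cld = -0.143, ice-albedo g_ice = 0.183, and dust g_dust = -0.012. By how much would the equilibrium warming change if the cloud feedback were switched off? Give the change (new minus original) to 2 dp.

3.70 K

Original: g = 0.407, ΔT = 6.9/(1−0.407) = 11.6358 K.
Without cloud: g' = 0.55, ΔT' = 6.9/(1−0.55) = 15.3333 K.
Change = 15.3333 − 11.6358 = 3.70 K.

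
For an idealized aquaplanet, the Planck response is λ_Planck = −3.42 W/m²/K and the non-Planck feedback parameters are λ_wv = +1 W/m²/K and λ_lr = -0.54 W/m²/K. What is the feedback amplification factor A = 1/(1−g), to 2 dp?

Convert to gains: g_wv = 1/3.42 = 0.2924; g_lr = -0.54/3.42 = -0.1579.
Total gain g = 0.1345.
A = 1/(1 − 0.1345) = 1.16.

1.16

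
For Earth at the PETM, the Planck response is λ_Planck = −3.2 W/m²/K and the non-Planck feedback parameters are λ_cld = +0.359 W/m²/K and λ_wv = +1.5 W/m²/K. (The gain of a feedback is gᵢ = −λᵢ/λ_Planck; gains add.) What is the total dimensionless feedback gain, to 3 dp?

0.581

Convert to gains: g_cld = 0.359/3.2 = 0.1122; g_wv = 1.5/3.2 = 0.4688.
Total gain g = 0.581.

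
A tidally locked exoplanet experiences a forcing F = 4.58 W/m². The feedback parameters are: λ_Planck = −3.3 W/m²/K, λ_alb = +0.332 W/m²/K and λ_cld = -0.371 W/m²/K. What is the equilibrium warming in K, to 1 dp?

1.4 K

Net feedback parameter λ = (−3.3) + (+0.332) + (-0.371) = -3.339 W/m²/K.
ΔT = −F/λ = −4.58/(-3.339) = 1.4 K.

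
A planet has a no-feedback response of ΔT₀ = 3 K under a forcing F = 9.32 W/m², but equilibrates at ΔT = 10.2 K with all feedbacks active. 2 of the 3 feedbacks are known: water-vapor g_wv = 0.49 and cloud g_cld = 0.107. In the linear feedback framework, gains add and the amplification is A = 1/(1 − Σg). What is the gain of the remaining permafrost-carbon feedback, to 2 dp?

Amplification A = ΔT/ΔT₀ = 10.2/3 = 3.4.
Total gain g = 1 − 1/A = 1 − 1/3.4 = 0.7059.
Known gains sum to 0.49 + 0.107 = 0.597.
g_pf = 0.7059 − 0.597 = 0.11.

0.11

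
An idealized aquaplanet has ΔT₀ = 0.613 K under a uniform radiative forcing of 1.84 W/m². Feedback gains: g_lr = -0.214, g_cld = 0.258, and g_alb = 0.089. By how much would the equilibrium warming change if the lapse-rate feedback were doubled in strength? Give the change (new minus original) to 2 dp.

-0.14 K

Original: g = 0.133, ΔT = 0.613/(1−0.133) = 0.7070 K.
With doubled lapse-rate: g' = -0.081, ΔT' = 0.613/(1+0.081) = 0.5671 K.
Change = 0.5671 − 0.7070 = -0.14 K.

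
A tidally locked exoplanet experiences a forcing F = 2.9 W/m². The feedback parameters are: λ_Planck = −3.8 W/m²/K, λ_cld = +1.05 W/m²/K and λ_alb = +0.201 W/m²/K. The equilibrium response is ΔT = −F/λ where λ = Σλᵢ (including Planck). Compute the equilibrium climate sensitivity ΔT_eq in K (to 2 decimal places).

Net feedback parameter λ = (−3.8) + (+1.05) + (+0.201) = -2.549 W/m²/K.
ΔT = −F/λ = −2.9/(-2.549) = 1.14 K.

1.14 K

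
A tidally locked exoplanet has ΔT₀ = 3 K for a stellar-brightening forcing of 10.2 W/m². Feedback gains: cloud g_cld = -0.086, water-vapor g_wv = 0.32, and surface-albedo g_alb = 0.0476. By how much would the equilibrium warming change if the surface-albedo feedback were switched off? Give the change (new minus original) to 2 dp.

-0.26 K

Original: g = 0.2816, ΔT = 3/(1−0.2816) = 4.1759 K.
Without surface-albedo: g' = 0.234, ΔT' = 3/(1−0.234) = 3.9164 K.
Change = 3.9164 − 4.1759 = -0.26 K.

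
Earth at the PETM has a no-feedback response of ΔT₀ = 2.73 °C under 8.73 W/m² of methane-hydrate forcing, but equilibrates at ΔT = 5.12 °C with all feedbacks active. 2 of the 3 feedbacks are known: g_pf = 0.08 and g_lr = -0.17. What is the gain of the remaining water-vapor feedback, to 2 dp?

0.56

Amplification A = ΔT/ΔT₀ = 5.12/2.73 = 1.875.
Total gain g = 1 − 1/A = 1 − 1/1.875 = 0.4667.
Known gains sum to 0.08 − 0.17 = -0.09.
g_wv = 0.4667 + 0.09 = 0.56.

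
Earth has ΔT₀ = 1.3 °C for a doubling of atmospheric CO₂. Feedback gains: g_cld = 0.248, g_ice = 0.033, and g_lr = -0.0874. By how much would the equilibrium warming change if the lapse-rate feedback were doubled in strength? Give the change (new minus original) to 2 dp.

-0.16 °C

Original: g = 0.1936, ΔT = 1.3/(1−0.1936) = 1.6121 °C.
With doubled lapse-rate: g' = 0.1062, ΔT' = 1.3/(1−0.1062) = 1.4545 °C.
Change = 1.4545 − 1.6121 = -0.16 °C.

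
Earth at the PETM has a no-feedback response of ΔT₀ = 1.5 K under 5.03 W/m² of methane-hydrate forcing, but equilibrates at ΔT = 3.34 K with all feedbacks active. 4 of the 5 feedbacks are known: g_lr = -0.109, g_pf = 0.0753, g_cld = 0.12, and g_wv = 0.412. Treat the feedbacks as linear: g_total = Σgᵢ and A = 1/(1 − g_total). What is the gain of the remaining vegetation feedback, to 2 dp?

0.05

Amplification A = ΔT/ΔT₀ = 3.34/1.5 = 2.227.
Total gain g = 1 − 1/A = 1 − 1/2.227 = 0.551.
Known gains sum to -0.109 + 0.0753 + 0.12 + 0.412 = 0.4983.
g_veg = 0.551 − 0.4983 = 0.05.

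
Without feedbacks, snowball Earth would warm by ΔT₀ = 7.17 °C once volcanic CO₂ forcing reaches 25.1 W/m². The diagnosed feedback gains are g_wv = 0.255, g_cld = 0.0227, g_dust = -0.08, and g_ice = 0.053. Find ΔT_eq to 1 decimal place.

9.6 °C

Total gain g = 0.255 + 0.0227 − 0.08 + 0.053 = 0.2507.
Amplification A = 1/(1 − 0.2507) = 1.335.
ΔT = 7.17 × 1.335 = 9.6 °C.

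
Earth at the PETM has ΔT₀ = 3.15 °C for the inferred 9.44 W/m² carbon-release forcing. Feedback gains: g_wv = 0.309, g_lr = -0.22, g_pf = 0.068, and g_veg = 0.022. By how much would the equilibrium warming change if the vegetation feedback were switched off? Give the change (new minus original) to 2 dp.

-0.10 °C

Original: g = 0.179, ΔT = 3.15/(1−0.179) = 3.8368 °C.
Without vegetation: g' = 0.157, ΔT' = 3.15/(1−0.157) = 3.7367 °C.
Change = 3.7367 − 3.8368 = -0.10 °C.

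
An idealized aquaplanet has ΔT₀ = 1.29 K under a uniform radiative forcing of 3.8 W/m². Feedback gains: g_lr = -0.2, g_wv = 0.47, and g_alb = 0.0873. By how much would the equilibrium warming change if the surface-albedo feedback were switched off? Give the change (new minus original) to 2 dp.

Original: g = 0.3573, ΔT = 1.29/(1−0.3573) = 2.0072 K.
Without surface-albedo: g' = 0.27, ΔT' = 1.29/(1−0.27) = 1.7671 K.
Change = 1.7671 − 2.0072 = -0.24 K.

-0.24 K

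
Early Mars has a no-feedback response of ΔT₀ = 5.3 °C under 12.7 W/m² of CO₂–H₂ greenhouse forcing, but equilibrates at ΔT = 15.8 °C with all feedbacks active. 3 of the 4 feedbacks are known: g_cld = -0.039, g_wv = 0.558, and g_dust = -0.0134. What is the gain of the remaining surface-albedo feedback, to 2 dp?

Amplification A = ΔT/ΔT₀ = 15.8/5.3 = 2.981.
Total gain g = 1 − 1/A = 1 − 1/2.981 = 0.6645.
Known gains sum to -0.039 + 0.558 − 0.0134 = 0.5056.
g_alb = 0.6645 − 0.5056 = 0.16.

0.16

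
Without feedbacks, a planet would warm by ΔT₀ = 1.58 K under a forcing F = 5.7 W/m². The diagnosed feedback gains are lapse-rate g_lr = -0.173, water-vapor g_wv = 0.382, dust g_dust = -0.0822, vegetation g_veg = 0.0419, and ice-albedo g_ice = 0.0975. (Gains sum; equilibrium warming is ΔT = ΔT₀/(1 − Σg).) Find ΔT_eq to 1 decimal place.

2.2 K

Total gain g = -0.173 + 0.382 − 0.0822 + 0.0419 + 0.0975 = 0.2662.
Amplification A = 1/(1 − 0.2662) = 1.363.
ΔT = 1.58 × 1.363 = 2.2 K.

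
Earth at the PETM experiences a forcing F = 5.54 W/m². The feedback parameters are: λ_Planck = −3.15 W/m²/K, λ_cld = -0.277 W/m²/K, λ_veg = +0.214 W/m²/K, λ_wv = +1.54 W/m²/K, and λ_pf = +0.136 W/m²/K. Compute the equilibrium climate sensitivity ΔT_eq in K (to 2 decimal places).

3.60 K

Net feedback parameter λ = (−3.15) + (-0.277) + (+0.214) + (+1.54) + (+0.136) = -1.537 W/m²/K.
ΔT = −F/λ = −5.54/(-1.537) = 3.60 K.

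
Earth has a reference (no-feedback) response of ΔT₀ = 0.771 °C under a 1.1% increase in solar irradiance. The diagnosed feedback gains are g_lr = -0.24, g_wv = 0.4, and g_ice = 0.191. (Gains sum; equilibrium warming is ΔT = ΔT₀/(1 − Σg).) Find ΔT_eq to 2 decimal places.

1.19 °C

Total gain g = -0.24 + 0.4 + 0.191 = 0.351.
Amplification A = 1/(1 − 0.351) = 1.541.
ΔT = 0.771 × 1.541 = 1.19 °C.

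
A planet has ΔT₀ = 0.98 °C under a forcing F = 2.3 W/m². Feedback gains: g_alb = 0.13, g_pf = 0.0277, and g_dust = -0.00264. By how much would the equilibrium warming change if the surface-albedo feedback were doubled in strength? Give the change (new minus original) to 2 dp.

0.21 °C

Original: g = 0.15506, ΔT = 0.98/(1−0.15506) = 1.1598 °C.
With doubled surface-albedo: g' = 0.28506, ΔT' = 0.98/(1−0.28506) = 1.3707 °C.
Change = 1.3707 − 1.1598 = 0.21 °C.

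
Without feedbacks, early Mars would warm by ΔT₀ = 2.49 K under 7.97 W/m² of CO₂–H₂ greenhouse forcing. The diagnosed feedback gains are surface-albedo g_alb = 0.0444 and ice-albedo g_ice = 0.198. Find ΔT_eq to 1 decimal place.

3.3 K

Total gain g = 0.0444 + 0.198 = 0.2424.
Amplification A = 1/(1 − 0.2424) = 1.32.
ΔT = 2.49 × 1.32 = 3.3 K.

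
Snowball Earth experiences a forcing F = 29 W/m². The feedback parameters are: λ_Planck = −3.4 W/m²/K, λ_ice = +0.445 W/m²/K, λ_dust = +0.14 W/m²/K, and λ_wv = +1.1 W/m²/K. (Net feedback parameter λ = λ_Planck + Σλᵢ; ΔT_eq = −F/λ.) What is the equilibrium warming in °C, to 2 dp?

Net feedback parameter λ = (−3.4) + (+0.445) + (+0.14) + (+1.1) = -1.715 W/m²/K.
ΔT = −F/λ = −29/(-1.715) = 16.91 °C.

16.91 °C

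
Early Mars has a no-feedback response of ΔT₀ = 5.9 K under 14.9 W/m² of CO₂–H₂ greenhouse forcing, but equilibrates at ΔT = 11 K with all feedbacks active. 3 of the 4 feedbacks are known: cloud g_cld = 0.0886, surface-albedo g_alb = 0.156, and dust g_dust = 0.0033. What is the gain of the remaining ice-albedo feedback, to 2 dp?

Amplification A = ΔT/ΔT₀ = 11/5.9 = 1.864.
Total gain g = 1 − 1/A = 1 − 1/1.864 = 0.4635.
Known gains sum to 0.0886 + 0.156 + 0.0033 = 0.2479.
g_ice = 0.4635 − 0.2479 = 0.22.

0.22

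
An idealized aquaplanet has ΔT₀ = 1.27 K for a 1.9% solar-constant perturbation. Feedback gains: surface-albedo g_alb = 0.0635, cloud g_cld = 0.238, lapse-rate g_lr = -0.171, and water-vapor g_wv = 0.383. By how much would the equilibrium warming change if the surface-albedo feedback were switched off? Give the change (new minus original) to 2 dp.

-0.30 K

Original: g = 0.5135, ΔT = 1.27/(1−0.5135) = 2.6105 K.
Without surface-albedo: g' = 0.45, ΔT' = 1.27/(1−0.45) = 2.3091 K.
Change = 2.3091 − 2.6105 = -0.30 K.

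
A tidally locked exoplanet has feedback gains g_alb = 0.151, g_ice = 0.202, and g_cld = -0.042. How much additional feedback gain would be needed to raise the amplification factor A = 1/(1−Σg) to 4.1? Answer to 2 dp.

Current total gain = 0.311.
Target gain for A = 4.1: g* = 1 − 1/4.1 = 0.7561.
Additional gain needed = 0.7561 − 0.311 = 0.45.

0.45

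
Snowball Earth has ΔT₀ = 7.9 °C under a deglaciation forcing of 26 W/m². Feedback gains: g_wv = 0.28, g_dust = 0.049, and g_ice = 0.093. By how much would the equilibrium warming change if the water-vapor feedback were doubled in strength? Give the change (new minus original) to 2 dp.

Original: g = 0.422, ΔT = 7.9/(1−0.422) = 13.6678 °C.
With doubled water-vapor: g' = 0.702, ΔT' = 7.9/(1−0.702) = 26.5101 °C.
Change = 26.5101 − 13.6678 = 12.84 °C.

12.84 °C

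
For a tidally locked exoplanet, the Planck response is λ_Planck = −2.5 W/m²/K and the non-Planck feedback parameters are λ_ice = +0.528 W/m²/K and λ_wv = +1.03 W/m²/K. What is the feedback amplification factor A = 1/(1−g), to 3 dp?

2.654

Convert to gains: g_ice = 0.528/2.5 = 0.2112; g_wv = 1.03/2.5 = 0.412.
Total gain g = 0.6232.
A = 1/(1 − 0.6232) = 2.654.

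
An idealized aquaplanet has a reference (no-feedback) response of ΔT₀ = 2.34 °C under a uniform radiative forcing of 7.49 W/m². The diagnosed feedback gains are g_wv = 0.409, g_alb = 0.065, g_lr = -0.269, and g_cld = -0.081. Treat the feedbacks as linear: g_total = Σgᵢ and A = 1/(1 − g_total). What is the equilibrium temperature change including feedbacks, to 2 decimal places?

Total gain g = 0.409 + 0.065 − 0.269 − 0.081 = 0.124.
Amplification A = 1/(1 − 0.124) = 1.142.
ΔT = 2.34 × 1.142 = 2.67 °C.

2.67 °C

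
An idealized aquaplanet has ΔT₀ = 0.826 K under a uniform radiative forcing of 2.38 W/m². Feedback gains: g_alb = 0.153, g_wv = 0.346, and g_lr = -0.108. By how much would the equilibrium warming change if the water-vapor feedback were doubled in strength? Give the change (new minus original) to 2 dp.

1.78 K

Original: g = 0.391, ΔT = 0.826/(1−0.391) = 1.3563 K.
With doubled water-vapor: g' = 0.737, ΔT' = 0.826/(1−0.737) = 3.1407 K.
Change = 3.1407 − 1.3563 = 1.78 K.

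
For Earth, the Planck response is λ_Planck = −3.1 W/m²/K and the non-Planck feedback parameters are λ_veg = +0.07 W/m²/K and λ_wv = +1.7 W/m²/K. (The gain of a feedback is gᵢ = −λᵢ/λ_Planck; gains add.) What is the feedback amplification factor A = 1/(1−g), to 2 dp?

Convert to gains: g_veg = 0.07/3.1 = 0.02258; g_wv = 1.7/3.1 = 0.5484.
Total gain g = 0.57098.
A = 1/(1 − 0.57098) = 2.33.

2.33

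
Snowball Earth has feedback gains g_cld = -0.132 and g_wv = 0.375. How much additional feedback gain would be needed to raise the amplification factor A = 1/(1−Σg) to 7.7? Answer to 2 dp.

0.63

Current total gain = 0.243.
Target gain for A = 7.7: g* = 1 − 1/7.7 = 0.8701.
Additional gain needed = 0.8701 − 0.243 = 0.63.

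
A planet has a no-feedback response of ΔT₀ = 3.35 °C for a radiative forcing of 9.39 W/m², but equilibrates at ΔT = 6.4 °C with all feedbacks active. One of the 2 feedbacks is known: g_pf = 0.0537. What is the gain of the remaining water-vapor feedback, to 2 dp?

Amplification A = ΔT/ΔT₀ = 6.4/3.35 = 1.91.
Total gain g = 1 − 1/A = 1 − 1/1.91 = 0.4764.
The known gain is 0.0537.
g_wv = 0.4764 − 0.0537 = 0.42.

0.42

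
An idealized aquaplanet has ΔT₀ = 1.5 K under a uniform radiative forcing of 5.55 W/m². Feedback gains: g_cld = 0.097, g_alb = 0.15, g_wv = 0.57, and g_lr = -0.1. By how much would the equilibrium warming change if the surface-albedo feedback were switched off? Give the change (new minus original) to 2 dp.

-1.84 K

Original: g = 0.717, ΔT = 1.5/(1−0.717) = 5.3004 K.
Without surface-albedo: g' = 0.567, ΔT' = 1.5/(1−0.567) = 3.4642 K.
Change = 3.4642 − 5.3004 = -1.84 K.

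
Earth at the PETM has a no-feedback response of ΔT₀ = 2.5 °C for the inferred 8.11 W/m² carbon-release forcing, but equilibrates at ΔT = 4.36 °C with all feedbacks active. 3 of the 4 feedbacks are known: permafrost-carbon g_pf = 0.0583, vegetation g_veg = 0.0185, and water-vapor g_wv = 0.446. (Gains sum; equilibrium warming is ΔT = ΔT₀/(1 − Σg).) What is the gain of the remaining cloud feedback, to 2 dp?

-0.10

Amplification A = ΔT/ΔT₀ = 4.36/2.5 = 1.744.
Total gain g = 1 − 1/A = 1 − 1/1.744 = 0.4266.
Known gains sum to 0.0583 + 0.0185 + 0.446 = 0.5228.
g_cld = 0.4266 − 0.5228 = -0.10.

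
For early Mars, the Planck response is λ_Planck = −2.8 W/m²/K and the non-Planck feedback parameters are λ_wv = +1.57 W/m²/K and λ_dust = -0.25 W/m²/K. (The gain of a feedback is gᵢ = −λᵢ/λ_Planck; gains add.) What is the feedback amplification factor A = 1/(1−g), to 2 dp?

Convert to gains: g_wv = 1.57/2.8 = 0.5607; g_dust = -0.25/2.8 = -0.08929.
Total gain g = 0.47141.
A = 1/(1 − 0.47141) = 1.89.

1.89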